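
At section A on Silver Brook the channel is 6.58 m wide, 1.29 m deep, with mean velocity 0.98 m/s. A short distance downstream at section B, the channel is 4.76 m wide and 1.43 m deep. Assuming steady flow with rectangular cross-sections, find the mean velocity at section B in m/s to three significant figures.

Q = A₁V₁ = (6.58×1.29) × 0.98 = 8.318 m³/s
A₂ = 4.76 × 1.43 = 6.807 m²
V₂ = Q/A₂ = 8.318/6.807 = 1.222 m/s

1.22 m/s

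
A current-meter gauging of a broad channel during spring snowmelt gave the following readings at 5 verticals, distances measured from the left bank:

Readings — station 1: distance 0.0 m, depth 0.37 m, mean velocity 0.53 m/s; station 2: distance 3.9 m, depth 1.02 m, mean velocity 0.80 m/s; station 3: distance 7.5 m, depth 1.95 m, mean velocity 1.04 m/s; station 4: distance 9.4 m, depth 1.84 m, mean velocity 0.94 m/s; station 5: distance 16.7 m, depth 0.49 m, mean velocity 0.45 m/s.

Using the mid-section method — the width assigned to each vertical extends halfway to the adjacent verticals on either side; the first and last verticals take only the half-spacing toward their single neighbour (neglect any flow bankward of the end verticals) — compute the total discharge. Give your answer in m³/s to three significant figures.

17.8 m³/s

w_1 = (3.9 − 0.0)/2 = 1.95 m; q_1 = 0.53 × 0.37 × 1.95 = 0.3824 m³/s
w_2 = (7.5 − 0.0)/2 = 3.75 m; q_2 = 0.80 × 1.02 × 3.75 = 3.060 m³/s
w_3 = (9.4 − 3.9)/2 = 2.75 m; q_3 = 1.04 × 1.95 × 2.75 = 5.577 m³/s
w_4 = (16.7 − 7.5)/2 = 4.6 m; q_4 = 0.94 × 1.84 × 4.6 = 7.956 m³/s
w_5 = (16.7 − 9.4)/2 = 3.65 m; q_5 = 0.45 × 0.49 × 3.65 = 0.8048 m³/s
Q = Σ qᵢ = 17.78 m³/s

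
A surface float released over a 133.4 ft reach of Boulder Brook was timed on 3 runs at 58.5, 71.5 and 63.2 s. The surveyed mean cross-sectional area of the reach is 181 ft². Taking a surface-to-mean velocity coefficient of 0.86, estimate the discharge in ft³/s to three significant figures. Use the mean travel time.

t̄ = (58.5 + 71.5 + 63.2) / 3 = 64.4 s
v_surface = L / t̄ = 133.4 / 64.4 = 2.071 ft/s
v_mean = 0.86 × 2.071 = 1.781 ft/s
Q = A × v_mean = 181 × 1.781 = 322.4 ft³/s

322 ft³/s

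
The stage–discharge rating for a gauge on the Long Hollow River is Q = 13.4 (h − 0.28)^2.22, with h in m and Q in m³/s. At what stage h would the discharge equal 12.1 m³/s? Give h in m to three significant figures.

h − h₀ = (Q/C)^(1/b) = (12.1/13.4)^(1/2.22) = 0.9551 m
h = 0.28 + 0.9551 = 1.235 m

1.24 m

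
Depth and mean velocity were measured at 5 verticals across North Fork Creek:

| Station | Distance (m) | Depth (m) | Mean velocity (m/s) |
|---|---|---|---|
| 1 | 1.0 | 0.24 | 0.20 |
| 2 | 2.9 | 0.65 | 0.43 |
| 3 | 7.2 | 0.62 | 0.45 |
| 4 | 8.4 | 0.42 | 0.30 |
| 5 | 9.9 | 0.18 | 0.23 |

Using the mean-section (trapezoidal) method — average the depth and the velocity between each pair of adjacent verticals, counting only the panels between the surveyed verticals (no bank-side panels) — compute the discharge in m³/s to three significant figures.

1.82 m³/s

Panel 1-2: Δb = 1.9 m, d̄ = (0.24+0.65)/2 = 0.445, v̄ = (0.20+0.43)/2 = 0.315 → q = 1.9×0.445×0.315 = 0.2663 m³/s
Panel 2-3: Δb = 4.3 m, d̄ = (0.65+0.62)/2 = 0.635, v̄ = (0.43+0.45)/2 = 0.44 → q = 4.3×0.635×0.44 = 1.201 m³/s
Panel 3-4: Δb = 1.2 m, d̄ = (0.62+0.42)/2 = 0.52, v̄ = (0.45+0.30)/2 = 0.375 → q = 1.2×0.52×0.375 = 0.2340 m³/s
Panel 4-5: Δb = 1.5 m, d̄ = (0.42+0.18)/2 = 0.3, v̄ = (0.30+0.23)/2 = 0.265 → q = 1.5×0.3×0.265 = 0.1193 m³/s
Q = Σ q = 1.821 m³/s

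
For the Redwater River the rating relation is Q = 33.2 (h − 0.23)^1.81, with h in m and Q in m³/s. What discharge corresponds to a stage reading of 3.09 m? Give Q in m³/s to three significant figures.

Q = 33.2 × (3.09 − 0.23)^1.81 = 33.2 × 2.86^1.81 = 222.4 m³/s

222 m³/s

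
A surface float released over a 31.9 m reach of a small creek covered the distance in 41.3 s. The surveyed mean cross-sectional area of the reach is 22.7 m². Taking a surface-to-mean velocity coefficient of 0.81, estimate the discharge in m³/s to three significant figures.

14.2 m³/s

v_surface = L / t̄ = 31.9 / 41.3 = 0.7724 m/s
v_mean = 0.81 × 0.7724 = 0.6256 m/s
Q = A × v_mean = 22.7 × 0.6256 = 14.20 m³/s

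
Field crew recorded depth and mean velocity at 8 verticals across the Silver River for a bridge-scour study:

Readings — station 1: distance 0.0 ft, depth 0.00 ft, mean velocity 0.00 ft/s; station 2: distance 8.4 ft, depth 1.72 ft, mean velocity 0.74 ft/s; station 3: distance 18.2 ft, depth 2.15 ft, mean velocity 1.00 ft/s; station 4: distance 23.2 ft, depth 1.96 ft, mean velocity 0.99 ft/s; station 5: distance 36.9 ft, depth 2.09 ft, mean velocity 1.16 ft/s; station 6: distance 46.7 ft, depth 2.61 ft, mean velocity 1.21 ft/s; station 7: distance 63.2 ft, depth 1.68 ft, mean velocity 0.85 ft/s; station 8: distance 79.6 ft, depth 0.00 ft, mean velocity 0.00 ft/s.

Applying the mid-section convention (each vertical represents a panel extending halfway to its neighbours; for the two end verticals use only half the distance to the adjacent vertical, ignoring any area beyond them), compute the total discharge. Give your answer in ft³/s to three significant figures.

w_2 = (18.2 − 0.0)/2 = 9.1 ft; q_2 = 0.74 × 1.72 × 9.1 = 11.58 ft³/s
w_3 = (23.2 − 8.4)/2 = 7.4 ft; q_3 = 1.00 × 2.15 × 7.4 = 15.91 ft³/s
w_4 = (36.9 − 18.2)/2 = 9.35 ft; q_4 = 0.99 × 1.96 × 9.35 = 18.14 ft³/s
w_5 = (46.7 − 23.2)/2 = 11.75 ft; q_5 = 1.16 × 2.09 × 11.75 = 28.49 ft³/s
w_6 = (63.2 − 36.9)/2 = 13.15 ft; q_6 = 1.21 × 2.61 × 13.15 = 41.53 ft³/s
w_7 = (79.6 − 46.7)/2 = 16.45 ft; q_7 = 0.85 × 1.68 × 16.45 = 23.49 ft³/s
Stations 1, 8 contribute zero (depth or velocity is 0).
Q = Σ qᵢ = 139.1 ft³/s

139 ft³/s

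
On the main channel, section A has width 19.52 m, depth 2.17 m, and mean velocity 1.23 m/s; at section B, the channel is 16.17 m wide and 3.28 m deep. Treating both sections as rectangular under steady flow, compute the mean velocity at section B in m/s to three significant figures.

0.982 m/s

Q = A₁V₁ = (19.52×2.17) × 1.23 = 52.10 m³/s
A₂ = 16.17 × 3.28 = 53.04 m²
V₂ = Q/A₂ = 52.10/53.04 = 0.9823 m/s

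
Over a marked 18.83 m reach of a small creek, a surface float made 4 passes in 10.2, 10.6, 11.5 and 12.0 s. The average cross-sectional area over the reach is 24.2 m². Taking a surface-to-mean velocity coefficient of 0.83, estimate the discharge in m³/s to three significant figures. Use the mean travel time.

34.2 m³/s

t̄ = (10.2 + 10.6 + 11.5 + 12.0) / 4 = 11.075 s
v_surface = L / t̄ = 18.83 / 11.075 = 1.700 m/s
v_mean = 0.83 × 1.700 = 1.411 m/s
Q = A × v_mean = 24.2 × 1.411 = 34.15 m³/s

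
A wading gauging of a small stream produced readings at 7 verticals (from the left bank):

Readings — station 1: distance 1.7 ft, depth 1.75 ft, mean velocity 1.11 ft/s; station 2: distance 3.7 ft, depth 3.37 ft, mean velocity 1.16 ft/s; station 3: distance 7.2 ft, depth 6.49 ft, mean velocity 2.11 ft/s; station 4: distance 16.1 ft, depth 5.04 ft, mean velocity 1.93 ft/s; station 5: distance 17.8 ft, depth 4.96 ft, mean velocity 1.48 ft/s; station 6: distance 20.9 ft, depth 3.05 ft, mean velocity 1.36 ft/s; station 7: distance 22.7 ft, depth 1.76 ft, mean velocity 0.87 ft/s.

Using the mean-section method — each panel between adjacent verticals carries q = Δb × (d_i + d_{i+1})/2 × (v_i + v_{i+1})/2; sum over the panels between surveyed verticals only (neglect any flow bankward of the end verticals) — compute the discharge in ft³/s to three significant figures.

Panel 1-2: Δb = 2 ft, d̄ = (1.75+3.37)/2 = 2.56, v̄ = (1.11+1.16)/2 = 1.135 → q = 2×2.56×1.135 = 5.811 ft³/s
Panel 2-3: Δb = 3.5 ft, d̄ = (3.37+6.49)/2 = 4.93, v̄ = (1.16+2.11)/2 = 1.635 → q = 3.5×4.93×1.635 = 28.21 ft³/s
Panel 3-4: Δb = 8.9 ft, d̄ = (6.49+5.04)/2 = 5.765, v̄ = (2.11+1.93)/2 = 2.02 → q = 8.9×5.765×2.02 = 103.6 ft³/s
Panel 4-5: Δb = 1.7 ft, d̄ = (5.04+4.96)/2 = 5, v̄ = (1.93+1.48)/2 = 1.705 → q = 1.7×5×1.705 = 14.49 ft³/s
Panel 5-6: Δb = 3.1 ft, d̄ = (4.96+3.05)/2 = 4.005, v̄ = (1.48+1.36)/2 = 1.42 → q = 3.1×4.005×1.42 = 17.63 ft³/s
Panel 6-7: Δb = 1.8 ft, d̄ = (3.05+1.76)/2 = 2.405, v̄ = (1.36+0.87)/2 = 1.115 → q = 1.8×2.405×1.115 = 4.827 ft³/s
Q = Σ q = 174.6 ft³/s

175 ft³/s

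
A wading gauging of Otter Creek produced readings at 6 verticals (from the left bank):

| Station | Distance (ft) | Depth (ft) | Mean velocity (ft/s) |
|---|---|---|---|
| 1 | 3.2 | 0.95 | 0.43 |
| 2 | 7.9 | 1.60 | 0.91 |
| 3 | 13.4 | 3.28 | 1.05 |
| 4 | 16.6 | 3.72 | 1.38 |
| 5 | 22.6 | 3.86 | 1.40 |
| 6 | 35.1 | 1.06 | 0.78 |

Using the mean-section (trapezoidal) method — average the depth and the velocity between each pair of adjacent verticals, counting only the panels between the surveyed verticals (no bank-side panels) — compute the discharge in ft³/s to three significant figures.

Panel 1-2: Δb = 4.7 ft, d̄ = (0.95+1.60)/2 = 1.275, v̄ = (0.43+0.91)/2 = 0.67 → q = 4.7×1.275×0.67 = 4.015 ft³/s
Panel 2-3: Δb = 5.5 ft, d̄ = (1.60+3.28)/2 = 2.44, v̄ = (0.91+1.05)/2 = 0.98 → q = 5.5×2.44×0.98 = 13.15 ft³/s
Panel 3-4: Δb = 3.2 ft, d̄ = (3.28+3.72)/2 = 3.5, v̄ = (1.05+1.38)/2 = 1.215 → q = 3.2×3.5×1.215 = 13.61 ft³/s
Panel 4-5: Δb = 6 ft, d̄ = (3.72+3.86)/2 = 3.79, v̄ = (1.38+1.40)/2 = 1.39 → q = 6×3.79×1.39 = 31.61 ft³/s
Panel 5-6: Δb = 12.5 ft, d̄ = (3.86+1.06)/2 = 2.46, v̄ = (1.40+0.78)/2 = 1.09 → q = 12.5×2.46×1.09 = 33.52 ft³/s
Q = Σ q = 95.90 ft³/s

95.9 ft³/s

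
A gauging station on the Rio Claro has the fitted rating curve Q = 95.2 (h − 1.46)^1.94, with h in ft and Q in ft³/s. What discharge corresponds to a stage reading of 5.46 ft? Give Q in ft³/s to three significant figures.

Q = 95.2 × (5.46 − 1.46)^1.94 = 95.2 × 4^1.94 = 1402 ft³/s

1400 ft³/s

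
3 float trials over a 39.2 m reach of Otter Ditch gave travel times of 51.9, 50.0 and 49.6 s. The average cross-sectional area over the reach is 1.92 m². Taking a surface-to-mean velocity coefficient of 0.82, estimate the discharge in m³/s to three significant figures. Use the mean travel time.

1.22 m³/s

t̄ = (51.9 + 50.0 + 49.6) / 3 = 50.5 s
v_surface = L / t̄ = 39.2 / 50.5 = 0.7762 m/s
v_mean = 0.82 × 0.7762 = 0.6365 m/s
Q = A × v_mean = 1.92 × 0.6365 = 1.222 m³/s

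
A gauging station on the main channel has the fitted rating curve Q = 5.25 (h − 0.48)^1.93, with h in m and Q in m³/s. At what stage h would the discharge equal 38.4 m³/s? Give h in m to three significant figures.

h − h₀ = (Q/C)^(1/b) = (38.4/5.25)^(1/1.93) = 2.804 m
h = 0.48 + 2.804 = 3.284 m

3.28 m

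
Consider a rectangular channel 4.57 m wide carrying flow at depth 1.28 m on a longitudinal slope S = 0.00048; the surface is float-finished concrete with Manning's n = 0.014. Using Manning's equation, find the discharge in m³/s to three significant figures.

A = b·y = 4.57 × 1.28 = 5.850 m²
P = b + 2y = 4.57 + 2×1.28 = 7.130 m
R = A/P = 5.850/7.130 = 0.8204 m
Q = (1/n)·A·R^(2/3)·S^(1/2) = (1/0.014) × 5.850 × 0.8204^(2/3) × 0.00048^(1/2) = 8.023 m³/s

8.02 m³/s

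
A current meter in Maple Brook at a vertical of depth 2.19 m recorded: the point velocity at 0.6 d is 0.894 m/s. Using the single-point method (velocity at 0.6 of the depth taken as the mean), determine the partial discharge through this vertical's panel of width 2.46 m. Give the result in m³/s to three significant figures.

4.82 m³/s

v̄ = v₀.₆ = 0.894 m/s
q = v̄ × d × w = 0.8940 × 2.19 × 2.46 = 4.816 m³/s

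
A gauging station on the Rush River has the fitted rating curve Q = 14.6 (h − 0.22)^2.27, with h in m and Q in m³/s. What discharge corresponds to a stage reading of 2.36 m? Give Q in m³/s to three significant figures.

82.1 m³/s

Q = 14.6 × (2.36 − 0.22)^2.27 = 14.6 × 2.14^2.27 = 82.11 m³/s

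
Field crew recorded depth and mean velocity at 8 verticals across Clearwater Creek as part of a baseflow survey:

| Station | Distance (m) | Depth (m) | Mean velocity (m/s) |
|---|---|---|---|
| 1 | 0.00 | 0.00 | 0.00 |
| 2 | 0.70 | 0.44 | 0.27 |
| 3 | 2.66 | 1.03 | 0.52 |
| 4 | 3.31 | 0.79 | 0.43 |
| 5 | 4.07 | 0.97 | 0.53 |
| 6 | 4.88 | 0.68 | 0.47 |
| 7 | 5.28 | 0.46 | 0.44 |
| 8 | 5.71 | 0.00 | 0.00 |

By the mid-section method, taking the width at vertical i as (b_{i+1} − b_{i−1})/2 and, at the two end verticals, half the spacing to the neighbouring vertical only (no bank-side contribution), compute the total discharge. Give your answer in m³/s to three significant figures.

w_2 = (2.66 − 0.00)/2 = 1.33 m; q_2 = 0.27 × 0.44 × 1.33 = 0.1580 m³/s
w_3 = (3.31 − 0.70)/2 = 1.305 m; q_3 = 0.52 × 1.03 × 1.305 = 0.6990 m³/s
w_4 = (4.07 − 2.66)/2 = 0.705 m; q_4 = 0.43 × 0.79 × 0.705 = 0.2395 m³/s
w_5 = (4.88 − 3.31)/2 = 0.785 m; q_5 = 0.53 × 0.97 × 0.785 = 0.4036 m³/s
w_6 = (5.28 − 4.07)/2 = 0.605 m; q_6 = 0.47 × 0.68 × 0.605 = 0.1934 m³/s
w_7 = (5.71 − 4.88)/2 = 0.415 m; q_7 = 0.44 × 0.46 × 0.415 = 0.08400 m³/s
Stations 1, 8 contribute zero (depth or velocity is 0).
Q = Σ qᵢ = 1.777 m³/s

1.78 m³/s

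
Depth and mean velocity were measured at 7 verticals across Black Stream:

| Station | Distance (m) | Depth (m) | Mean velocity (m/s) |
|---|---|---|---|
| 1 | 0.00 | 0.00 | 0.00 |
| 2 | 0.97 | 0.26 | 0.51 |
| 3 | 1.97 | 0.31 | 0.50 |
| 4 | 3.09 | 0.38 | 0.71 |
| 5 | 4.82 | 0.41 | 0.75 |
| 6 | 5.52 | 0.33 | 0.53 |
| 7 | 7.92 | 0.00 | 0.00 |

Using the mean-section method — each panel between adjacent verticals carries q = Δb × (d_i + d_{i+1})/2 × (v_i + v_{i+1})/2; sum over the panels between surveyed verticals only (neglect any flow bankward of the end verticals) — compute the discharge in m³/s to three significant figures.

Panel 1-2: Δb = 0.97 m, d̄ = (0.00+0.26)/2 = 0.13, v̄ = (0.00+0.51)/2 = 0.255 → q = 0.97×0.13×0.255 = 0.03216 m³/s
Panel 2-3: Δb = 1 m, d̄ = (0.26+0.31)/2 = 0.285, v̄ = (0.51+0.50)/2 = 0.505 → q = 1×0.285×0.505 = 0.1439 m³/s
Panel 3-4: Δb = 1.12 m, d̄ = (0.31+0.38)/2 = 0.345, v̄ = (0.50+0.71)/2 = 0.605 → q = 1.12×0.345×0.605 = 0.2338 m³/s
Panel 4-5: Δb = 1.73 m, d̄ = (0.38+0.41)/2 = 0.395, v̄ = (0.71+0.75)/2 = 0.73 → q = 1.73×0.395×0.73 = 0.4988 m³/s
Panel 5-6: Δb = 0.7 m, d̄ = (0.41+0.33)/2 = 0.37, v̄ = (0.75+0.53)/2 = 0.64 → q = 0.7×0.37×0.64 = 0.1658 m³/s
Panel 6-7: Δb = 2.4 m, d̄ = (0.33+0.00)/2 = 0.165, v̄ = (0.53+0.00)/2 = 0.265 → q = 2.4×0.165×0.265 = 0.1049 m³/s
Q = Σ q = 1.179 m³/s

1.18 m³/s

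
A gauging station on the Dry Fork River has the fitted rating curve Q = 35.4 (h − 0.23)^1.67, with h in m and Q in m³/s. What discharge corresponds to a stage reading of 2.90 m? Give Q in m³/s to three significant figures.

183 m³/s

Q = 35.4 × (2.90 − 0.23)^1.67 = 35.4 × 2.67^1.67 = 182.5 m³/s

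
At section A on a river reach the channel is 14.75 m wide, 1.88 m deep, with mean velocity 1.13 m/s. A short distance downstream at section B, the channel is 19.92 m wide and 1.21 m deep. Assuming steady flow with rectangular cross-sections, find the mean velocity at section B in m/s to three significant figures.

Q = A₁V₁ = (14.75×1.88) × 1.13 = 31.33 m³/s
A₂ = 19.92 × 1.21 = 24.10 m²
V₂ = Q/A₂ = 31.33/24.10 = 1.300 m/s

1.30 m/s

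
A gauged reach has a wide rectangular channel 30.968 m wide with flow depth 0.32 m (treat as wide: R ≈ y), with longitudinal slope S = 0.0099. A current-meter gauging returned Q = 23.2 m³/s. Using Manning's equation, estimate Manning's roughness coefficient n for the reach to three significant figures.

0.0199

A = b·y = 30.968 × 0.32 = 9.910 m²
Wide channel: R ≈ y = 0.32 m
n = (1/Q)·A·R^(2/3)·S^(1/2) = (1/23.2) × 9.910 × 0.4678 × 0.09950 = 0.01988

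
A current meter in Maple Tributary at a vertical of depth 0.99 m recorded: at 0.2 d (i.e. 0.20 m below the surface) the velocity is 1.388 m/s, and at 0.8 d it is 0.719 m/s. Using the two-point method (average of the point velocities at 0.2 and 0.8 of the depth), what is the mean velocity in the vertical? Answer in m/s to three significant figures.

v̄ = (1.388 + 0.719) / 2 = 1.054 m/s

1.05 m/s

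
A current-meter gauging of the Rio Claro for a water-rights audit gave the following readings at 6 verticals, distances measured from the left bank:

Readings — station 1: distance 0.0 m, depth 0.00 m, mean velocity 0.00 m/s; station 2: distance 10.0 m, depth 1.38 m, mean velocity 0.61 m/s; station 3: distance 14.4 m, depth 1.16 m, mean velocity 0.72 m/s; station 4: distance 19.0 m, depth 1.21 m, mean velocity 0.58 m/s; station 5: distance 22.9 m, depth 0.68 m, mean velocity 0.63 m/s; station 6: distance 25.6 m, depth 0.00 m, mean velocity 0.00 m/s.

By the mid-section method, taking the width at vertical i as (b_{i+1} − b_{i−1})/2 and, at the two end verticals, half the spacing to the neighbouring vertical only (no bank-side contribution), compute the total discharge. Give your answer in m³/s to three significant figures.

14.2 m³/s

w_2 = (14.4 − 0.0)/2 = 7.2 m; q_2 = 0.61 × 1.38 × 7.2 = 6.061 m³/s
w_3 = (19.0 − 10.0)/2 = 4.5 m; q_3 = 0.72 × 1.16 × 4.5 = 3.758 m³/s
w_4 = (22.9 − 14.4)/2 = 4.25 m; q_4 = 0.58 × 1.21 × 4.25 = 2.983 m³/s
w_5 = (25.6 − 19.0)/2 = 3.3 m; q_5 = 0.63 × 0.68 × 3.3 = 1.414 m³/s
Stations 1, 6 contribute zero (depth or velocity is 0).
Q = Σ qᵢ = 14.22 m³/s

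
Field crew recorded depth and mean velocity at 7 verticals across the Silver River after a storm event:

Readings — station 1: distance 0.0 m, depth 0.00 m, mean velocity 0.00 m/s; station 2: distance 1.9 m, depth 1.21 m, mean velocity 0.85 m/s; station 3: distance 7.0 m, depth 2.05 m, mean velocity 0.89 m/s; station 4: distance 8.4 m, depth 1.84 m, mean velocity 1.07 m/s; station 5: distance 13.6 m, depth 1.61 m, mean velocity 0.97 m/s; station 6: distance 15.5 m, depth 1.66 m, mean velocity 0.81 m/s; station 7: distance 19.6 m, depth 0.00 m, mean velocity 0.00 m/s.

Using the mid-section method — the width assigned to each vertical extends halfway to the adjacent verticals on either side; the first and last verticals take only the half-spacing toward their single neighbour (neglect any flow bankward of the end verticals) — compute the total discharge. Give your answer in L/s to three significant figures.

w_2 = (7.0 − 0.0)/2 = 3.5 m; q_2 = 0.85 × 1.21 × 3.5 = 3.600 m³/s
w_3 = (8.4 − 1.9)/2 = 3.25 m; q_3 = 0.89 × 2.05 × 3.25 = 5.930 m³/s
w_4 = (13.6 − 7.0)/2 = 3.3 m; q_4 = 1.07 × 1.84 × 3.3 = 6.497 m³/s
w_5 = (15.5 − 8.4)/2 = 3.55 m; q_5 = 0.97 × 1.61 × 3.55 = 5.544 m³/s
w_6 = (19.6 − 13.6)/2 = 3 m; q_6 = 0.81 × 1.66 × 3 = 4.034 m³/s
Stations 1, 7 contribute zero (depth or velocity is 0).
Q = Σ qᵢ = 25.60 m³/s
= 25.60 × 1000 = 25600 L/s

25600 L/s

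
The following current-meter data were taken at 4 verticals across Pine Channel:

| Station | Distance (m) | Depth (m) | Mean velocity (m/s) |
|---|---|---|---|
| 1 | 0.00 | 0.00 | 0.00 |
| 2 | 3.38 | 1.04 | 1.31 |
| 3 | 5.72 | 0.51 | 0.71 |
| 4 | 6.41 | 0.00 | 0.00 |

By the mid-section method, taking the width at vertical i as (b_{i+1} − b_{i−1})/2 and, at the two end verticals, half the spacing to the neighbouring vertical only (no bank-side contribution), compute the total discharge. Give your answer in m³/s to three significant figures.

w_2 = (5.72 − 0.00)/2 = 2.86 m; q_2 = 1.31 × 1.04 × 2.86 = 3.896 m³/s
w_3 = (6.41 − 3.38)/2 = 1.515 m; q_3 = 0.71 × 0.51 × 1.515 = 0.5486 m³/s
Stations 1, 4 contribute zero (depth or velocity is 0).
Q = Σ qᵢ = 4.445 m³/s

4.45 m³/s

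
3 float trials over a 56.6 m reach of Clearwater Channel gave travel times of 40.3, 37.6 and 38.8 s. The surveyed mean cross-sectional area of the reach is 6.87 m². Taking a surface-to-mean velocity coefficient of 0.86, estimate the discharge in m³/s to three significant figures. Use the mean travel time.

t̄ = (40.3 + 37.6 + 38.8) / 3 = 38.9 s
v_surface = L / t̄ = 56.6 / 38.9 = 1.455 m/s
v_mean = 0.86 × 1.455 = 1.251 m/s
Q = A × v_mean = 6.87 × 1.251 = 8.597 m³/s

8.60 m³/s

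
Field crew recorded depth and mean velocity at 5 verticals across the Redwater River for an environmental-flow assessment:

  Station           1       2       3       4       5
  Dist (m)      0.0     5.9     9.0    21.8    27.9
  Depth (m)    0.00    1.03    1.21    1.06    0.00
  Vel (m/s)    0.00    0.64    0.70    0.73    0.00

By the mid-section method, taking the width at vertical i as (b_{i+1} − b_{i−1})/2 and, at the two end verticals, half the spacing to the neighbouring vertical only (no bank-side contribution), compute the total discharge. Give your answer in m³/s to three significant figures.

w_2 = (9.0 − 0.0)/2 = 4.5 m; q_2 = 0.64 × 1.03 × 4.5 = 2.966 m³/s
w_3 = (21.8 − 5.9)/2 = 7.95 m; q_3 = 0.70 × 1.21 × 7.95 = 6.734 m³/s
w_4 = (27.9 − 9.0)/2 = 9.45 m; q_4 = 0.73 × 1.06 × 9.45 = 7.312 m³/s
Stations 1, 5 contribute zero (depth or velocity is 0).
Q = Σ qᵢ = 17.01 m³/s

17.0 m³/s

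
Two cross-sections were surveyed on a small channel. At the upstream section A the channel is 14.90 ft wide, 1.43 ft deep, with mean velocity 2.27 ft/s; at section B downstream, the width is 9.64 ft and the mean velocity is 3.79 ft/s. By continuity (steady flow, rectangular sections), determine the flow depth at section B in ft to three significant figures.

1.32 ft

Q = A₁V₁ = (14.90×1.43) × 2.27 = 48.37 ft³/s
d₂ = Q/(b₂ V₂) = 48.37/(9.64×3.79) = 1.324 ft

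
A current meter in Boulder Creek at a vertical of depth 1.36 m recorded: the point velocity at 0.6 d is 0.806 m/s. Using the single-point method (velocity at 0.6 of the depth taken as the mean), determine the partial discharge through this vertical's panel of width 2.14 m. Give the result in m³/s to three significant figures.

2.35 m³/s

v̄ = v₀.₆ = 0.806 m/s
q = v̄ × d × w = 0.8060 × 1.36 × 2.14 = 2.346 m³/s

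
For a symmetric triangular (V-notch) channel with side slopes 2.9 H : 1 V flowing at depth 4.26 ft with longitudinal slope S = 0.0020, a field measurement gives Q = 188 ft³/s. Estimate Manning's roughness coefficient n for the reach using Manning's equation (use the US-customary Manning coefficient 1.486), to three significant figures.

A = z·y² = 2.9×4.26² = 52.63 ft²
P = 2y√(1+z²) = 2×4.26×√(1+2.9²) = 26.14 ft
R = A/P = 52.63/26.14 = 2.014 ft
n = (1.486/Q)·A·R^(2/3)·S^(1/2) = (1.486/188) × 52.63 × 1.595 × 0.04472 = 0.02967

0.0297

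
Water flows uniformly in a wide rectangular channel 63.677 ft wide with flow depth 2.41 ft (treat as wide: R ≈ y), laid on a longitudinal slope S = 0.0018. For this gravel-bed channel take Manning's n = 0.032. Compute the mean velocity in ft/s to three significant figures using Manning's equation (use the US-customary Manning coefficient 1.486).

3.54 ft/s

A = b·y = 63.677 × 2.41 = 153.5 ft²
Wide channel: R ≈ y = 2.41 ft
Q = (1.486/n)·A·R^(2/3)·S^(1/2) = (1.486/0.032) × 153.5 × 2.410^(2/3) × 0.0018^(1/2) = 543.5 ft³/s
V = Q/A = 543.5/153.5 = 3.541 ft/s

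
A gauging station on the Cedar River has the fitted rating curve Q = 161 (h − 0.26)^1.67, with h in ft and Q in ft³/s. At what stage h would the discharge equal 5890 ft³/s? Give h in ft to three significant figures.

h − h₀ = (Q/C)^(1/b) = (5890/161)^(1/1.67) = 8.632 ft
h = 0.26 + 8.632 = 8.892 ft

8.89 ft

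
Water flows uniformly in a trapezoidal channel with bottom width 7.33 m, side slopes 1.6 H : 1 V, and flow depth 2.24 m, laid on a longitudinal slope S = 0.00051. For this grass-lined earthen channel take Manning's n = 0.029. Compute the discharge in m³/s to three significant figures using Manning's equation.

25.5 m³/s

A = (b + z·y)·y = (7.33 + 1.6×2.24)×2.24 = 24.45 m²
P = b + 2y√(1+z²) = 7.33 + 2×2.24×√(1+1.6²) = 15.78 m
R = A/P = 24.45/15.78 = 1.549 m
Q = (1/n)·A·R^(2/3)·S^(1/2) = (1/0.029) × 24.45 × 1.549^(2/3) × 0.00051^(1/2) = 25.49 m³/s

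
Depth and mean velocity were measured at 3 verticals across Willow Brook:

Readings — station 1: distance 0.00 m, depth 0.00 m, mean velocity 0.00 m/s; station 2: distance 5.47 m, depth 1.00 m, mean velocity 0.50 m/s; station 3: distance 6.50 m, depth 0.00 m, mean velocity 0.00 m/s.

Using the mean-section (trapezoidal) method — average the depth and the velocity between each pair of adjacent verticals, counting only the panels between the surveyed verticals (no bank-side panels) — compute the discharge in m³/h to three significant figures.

Panel 1-2: Δb = 5.47 m, d̄ = (0.00+1.00)/2 = 0.5, v̄ = (0.00+0.50)/2 = 0.25 → q = 5.47×0.5×0.25 = 0.6838 m³/s
Panel 2-3: Δb = 1.03 m, d̄ = (1.00+0.00)/2 = 0.5, v̄ = (0.50+0.00)/2 = 0.25 → q = 1.03×0.5×0.25 = 0.1288 m³/s
Q = Σ q = 0.8125 m³/s
= 0.8125 × 3600 = 2925 m³/h

2930 m³/h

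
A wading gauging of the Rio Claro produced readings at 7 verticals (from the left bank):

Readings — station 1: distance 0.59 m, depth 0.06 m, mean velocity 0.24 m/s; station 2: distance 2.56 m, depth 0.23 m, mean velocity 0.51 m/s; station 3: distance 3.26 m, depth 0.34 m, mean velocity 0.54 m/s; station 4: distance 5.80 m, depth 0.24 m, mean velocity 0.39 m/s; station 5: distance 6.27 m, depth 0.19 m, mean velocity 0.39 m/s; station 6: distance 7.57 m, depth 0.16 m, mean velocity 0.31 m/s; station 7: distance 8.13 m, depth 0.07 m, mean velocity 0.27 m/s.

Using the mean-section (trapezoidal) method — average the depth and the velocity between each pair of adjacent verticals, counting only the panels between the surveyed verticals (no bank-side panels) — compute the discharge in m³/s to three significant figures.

0.692 m³/s

Panel 1-2: Δb = 1.97 m, d̄ = (0.06+0.23)/2 = 0.145, v̄ = (0.24+0.51)/2 = 0.375 → q = 1.97×0.145×0.375 = 0.1071 m³/s
Panel 2-3: Δb = 0.7 m, d̄ = (0.23+0.34)/2 = 0.285, v̄ = (0.51+0.54)/2 = 0.525 → q = 0.7×0.285×0.525 = 0.1047 m³/s
Panel 3-4: Δb = 2.54 m, d̄ = (0.34+0.24)/2 = 0.29, v̄ = (0.54+0.39)/2 = 0.465 → q = 2.54×0.29×0.465 = 0.3425 m³/s
Panel 4-5: Δb = 0.47 m, d̄ = (0.24+0.19)/2 = 0.215, v̄ = (0.39+0.39)/2 = 0.39 → q = 0.47×0.215×0.39 = 0.03941 m³/s
Panel 5-6: Δb = 1.3 m, d̄ = (0.19+0.16)/2 = 0.175, v̄ = (0.39+0.31)/2 = 0.35 → q = 1.3×0.175×0.35 = 0.07963 m³/s
Panel 6-7: Δb = 0.56 m, d̄ = (0.16+0.07)/2 = 0.115, v̄ = (0.31+0.27)/2 = 0.29 → q = 0.56×0.115×0.29 = 0.01868 m³/s
Q = Σ q = 0.6921 m³/s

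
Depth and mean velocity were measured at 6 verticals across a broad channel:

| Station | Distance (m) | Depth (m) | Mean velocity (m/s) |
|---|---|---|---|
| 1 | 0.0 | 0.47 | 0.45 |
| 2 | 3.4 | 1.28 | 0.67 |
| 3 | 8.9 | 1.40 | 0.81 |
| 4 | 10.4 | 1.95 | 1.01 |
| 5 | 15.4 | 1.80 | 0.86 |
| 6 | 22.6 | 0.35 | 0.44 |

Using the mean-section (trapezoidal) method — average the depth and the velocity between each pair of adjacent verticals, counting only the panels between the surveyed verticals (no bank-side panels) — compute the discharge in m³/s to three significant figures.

23.2 m³/s

Panel 1-2: Δb = 3.4 m, d̄ = (0.47+1.28)/2 = 0.875, v̄ = (0.45+0.67)/2 = 0.56 → q = 3.4×0.875×0.56 = 1.666 m³/s
Panel 2-3: Δb = 5.5 m, d̄ = (1.28+1.40)/2 = 1.34, v̄ = (0.67+0.81)/2 = 0.74 → q = 5.5×1.34×0.74 = 5.454 m³/s
Panel 3-4: Δb = 1.5 m, d̄ = (1.40+1.95)/2 = 1.675, v̄ = (0.81+1.01)/2 = 0.91 → q = 1.5×1.675×0.91 = 2.286 m³/s
Panel 4-5: Δb = 5 m, d̄ = (1.95+1.80)/2 = 1.875, v̄ = (1.01+0.86)/2 = 0.935 → q = 5×1.875×0.935 = 8.766 m³/s
Panel 5-6: Δb = 7.2 m, d̄ = (1.80+0.35)/2 = 1.075, v̄ = (0.86+0.44)/2 = 0.65 → q = 7.2×1.075×0.65 = 5.031 m³/s
Q = Σ q = 23.20 m³/s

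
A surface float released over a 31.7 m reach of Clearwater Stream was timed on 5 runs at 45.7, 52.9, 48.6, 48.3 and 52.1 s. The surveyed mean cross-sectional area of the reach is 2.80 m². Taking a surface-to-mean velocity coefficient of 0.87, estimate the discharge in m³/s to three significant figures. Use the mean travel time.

t̄ = (45.7 + 52.9 + 48.6 + 48.3 + 52.1) / 5 = 49.52 s
v_surface = L / t̄ = 31.7 / 49.52 = 0.6401 m/s
v_mean = 0.87 × 0.6401 = 0.5569 m/s
Q = A × v_mean = 2.80 × 0.5569 = 1.559 m³/s

1.56 m³/s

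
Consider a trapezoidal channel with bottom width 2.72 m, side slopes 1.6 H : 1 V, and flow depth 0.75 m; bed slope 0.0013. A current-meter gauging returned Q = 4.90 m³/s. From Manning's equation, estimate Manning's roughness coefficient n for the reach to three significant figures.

A = (b + z·y)·y = (2.72 + 1.6×0.75)×0.75 = 2.940 m²
P = b + 2y√(1+z²) = 2.72 + 2×0.75×√(1+1.6²) = 5.550 m
R = A/P = 2.940/5.550 = 0.5297 m
n = (1/Q)·A·R^(2/3)·S^(1/2) = (1/4.90) × 2.940 × 0.6547 × 0.03606 = 0.01416

0.0142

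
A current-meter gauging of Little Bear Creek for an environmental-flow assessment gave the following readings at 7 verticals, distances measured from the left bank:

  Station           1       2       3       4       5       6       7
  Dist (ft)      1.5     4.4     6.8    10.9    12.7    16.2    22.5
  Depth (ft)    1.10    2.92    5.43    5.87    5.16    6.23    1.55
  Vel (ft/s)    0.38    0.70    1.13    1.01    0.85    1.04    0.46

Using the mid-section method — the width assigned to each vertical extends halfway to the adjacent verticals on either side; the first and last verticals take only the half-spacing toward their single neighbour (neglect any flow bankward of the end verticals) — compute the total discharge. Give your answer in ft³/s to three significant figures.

89.1 ft³/s

w_1 = (4.4 − 1.5)/2 = 1.45 ft; q_1 = 0.38 × 1.10 × 1.45 = 0.6061 ft³/s
w_2 = (6.8 − 1.5)/2 = 2.65 ft; q_2 = 0.70 × 2.92 × 2.65 = 5.417 ft³/s
w_3 = (10.9 − 4.4)/2 = 3.25 ft; q_3 = 1.13 × 5.43 × 3.25 = 19.94 ft³/s
w_4 = (12.7 − 6.8)/2 = 2.95 ft; q_4 = 1.01 × 5.87 × 2.95 = 17.49 ft³/s
w_5 = (16.2 − 10.9)/2 = 2.65 ft; q_5 = 0.85 × 5.16 × 2.65 = 11.62 ft³/s
w_6 = (22.5 − 12.7)/2 = 4.9 ft; q_6 = 1.04 × 6.23 × 4.9 = 31.75 ft³/s
w_7 = (22.5 − 16.2)/2 = 3.15 ft; q_7 = 0.46 × 1.55 × 3.15 = 2.246 ft³/s
Q = Σ qᵢ = 89.07 ft³/s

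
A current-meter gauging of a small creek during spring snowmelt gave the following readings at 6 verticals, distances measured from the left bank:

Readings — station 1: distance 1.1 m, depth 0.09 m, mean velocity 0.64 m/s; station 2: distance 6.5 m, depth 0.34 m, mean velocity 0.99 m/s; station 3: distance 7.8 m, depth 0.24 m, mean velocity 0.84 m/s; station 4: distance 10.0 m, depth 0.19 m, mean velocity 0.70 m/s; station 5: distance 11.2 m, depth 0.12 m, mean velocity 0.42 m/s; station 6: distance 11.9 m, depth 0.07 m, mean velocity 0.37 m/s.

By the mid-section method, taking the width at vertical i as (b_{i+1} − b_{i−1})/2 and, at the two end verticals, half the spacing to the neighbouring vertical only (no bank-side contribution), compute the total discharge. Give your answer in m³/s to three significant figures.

1.92 m³/s

w_1 = (6.5 − 1.1)/2 = 2.7 m; q_1 = 0.64 × 0.09 × 2.7 = 0.1555 m³/s
w_2 = (7.8 − 1.1)/2 = 3.35 m; q_2 = 0.99 × 0.34 × 3.35 = 1.128 m³/s
w_3 = (10.0 − 6.5)/2 = 1.75 m; q_3 = 0.84 × 0.24 × 1.75 = 0.3528 m³/s
w_4 = (11.2 − 7.8)/2 = 1.7 m; q_4 = 0.70 × 0.19 × 1.7 = 0.2261 m³/s
w_5 = (11.9 − 10.0)/2 = 0.95 m; q_5 = 0.42 × 0.12 × 0.95 = 0.04788 m³/s
w_6 = (11.9 − 11.2)/2 = 0.35 m; q_6 = 0.37 × 0.07 × 0.35 = 0.009065 m³/s
Q = Σ qᵢ = 1.919 m³/s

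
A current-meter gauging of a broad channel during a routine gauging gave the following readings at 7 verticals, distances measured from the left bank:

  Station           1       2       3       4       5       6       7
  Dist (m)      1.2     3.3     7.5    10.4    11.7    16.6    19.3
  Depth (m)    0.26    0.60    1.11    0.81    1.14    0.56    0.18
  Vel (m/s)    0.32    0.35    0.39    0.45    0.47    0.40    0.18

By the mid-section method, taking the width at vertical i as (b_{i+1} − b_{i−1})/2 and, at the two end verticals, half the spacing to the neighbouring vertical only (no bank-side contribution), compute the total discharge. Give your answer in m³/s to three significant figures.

5.61 m³/s

w_1 = (3.3 − 1.2)/2 = 1.05 m; q_1 = 0.32 × 0.26 × 1.05 = 0.08736 m³/s
w_2 = (7.5 − 1.2)/2 = 3.15 m; q_2 = 0.35 × 0.60 × 3.15 = 0.6615 m³/s
w_3 = (10.4 − 3.3)/2 = 3.55 m; q_3 = 0.39 × 1.11 × 3.55 = 1.537 m³/s
w_4 = (11.7 − 7.5)/2 = 2.1 m; q_4 = 0.45 × 0.81 × 2.1 = 0.7655 m³/s
w_5 = (16.6 − 10.4)/2 = 3.1 m; q_5 = 0.47 × 1.14 × 3.1 = 1.661 m³/s
w_6 = (19.3 − 11.7)/2 = 3.8 m; q_6 = 0.40 × 0.56 × 3.8 = 0.8512 m³/s
w_7 = (19.3 − 16.6)/2 = 1.35 m; q_7 = 0.18 × 0.18 × 1.35 = 0.04374 m³/s
Q = Σ qᵢ = 5.607 m³/s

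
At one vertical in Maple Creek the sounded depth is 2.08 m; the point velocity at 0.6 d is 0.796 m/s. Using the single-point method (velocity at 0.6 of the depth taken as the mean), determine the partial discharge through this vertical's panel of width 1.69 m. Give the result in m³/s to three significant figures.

2.80 m³/s

v̄ = v₀.₆ = 0.796 m/s
q = v̄ × d × w = 0.7960 × 2.08 × 1.69 = 2.798 m³/s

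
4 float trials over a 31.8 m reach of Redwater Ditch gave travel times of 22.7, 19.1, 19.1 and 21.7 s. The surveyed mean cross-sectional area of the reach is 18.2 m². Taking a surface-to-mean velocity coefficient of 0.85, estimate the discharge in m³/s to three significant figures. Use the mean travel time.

23.8 m³/s

t̄ = (22.7 + 19.1 + 19.1 + 21.7) / 4 = 20.65 s
v_surface = L / t̄ = 31.8 / 20.65 = 1.540 m/s
v_mean = 0.85 × 1.540 = 1.309 m/s
Q = A × v_mean = 18.2 × 1.309 = 23.82 m³/s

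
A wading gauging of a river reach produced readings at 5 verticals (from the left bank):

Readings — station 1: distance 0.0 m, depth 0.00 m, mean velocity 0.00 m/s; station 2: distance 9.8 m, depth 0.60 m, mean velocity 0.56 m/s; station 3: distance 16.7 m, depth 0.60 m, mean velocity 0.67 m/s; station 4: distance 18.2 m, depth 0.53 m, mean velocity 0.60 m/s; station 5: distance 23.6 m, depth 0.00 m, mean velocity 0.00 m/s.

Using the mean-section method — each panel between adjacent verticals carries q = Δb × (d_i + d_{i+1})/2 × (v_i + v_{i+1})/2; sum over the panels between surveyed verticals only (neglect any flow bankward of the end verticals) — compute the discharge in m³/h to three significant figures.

Panel 1-2: Δb = 9.8 m, d̄ = (0.00+0.60)/2 = 0.3, v̄ = (0.00+0.56)/2 = 0.28 → q = 9.8×0.3×0.28 = 0.8232 m³/s
Panel 2-3: Δb = 6.9 m, d̄ = (0.60+0.60)/2 = 0.6, v̄ = (0.56+0.67)/2 = 0.615 → q = 6.9×0.6×0.615 = 2.546 m³/s
Panel 3-4: Δb = 1.5 m, d̄ = (0.60+0.53)/2 = 0.565, v̄ = (0.67+0.60)/2 = 0.635 → q = 1.5×0.565×0.635 = 0.5382 m³/s
Panel 4-5: Δb = 5.4 m, d̄ = (0.53+0.00)/2 = 0.265, v̄ = (0.60+0.00)/2 = 0.3 → q = 5.4×0.265×0.3 = 0.4293 m³/s
Q = Σ q = 4.337 m³/s
= 4.337 × 3600 = 15610 m³/h

15600 m³/h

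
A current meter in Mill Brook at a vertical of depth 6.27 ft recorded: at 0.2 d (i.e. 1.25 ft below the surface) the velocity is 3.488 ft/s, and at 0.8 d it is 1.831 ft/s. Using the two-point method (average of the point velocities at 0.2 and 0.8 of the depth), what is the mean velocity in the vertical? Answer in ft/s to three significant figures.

v̄ = (3.488 + 1.831) / 2 = 2.660 ft/s

2.66 ft/s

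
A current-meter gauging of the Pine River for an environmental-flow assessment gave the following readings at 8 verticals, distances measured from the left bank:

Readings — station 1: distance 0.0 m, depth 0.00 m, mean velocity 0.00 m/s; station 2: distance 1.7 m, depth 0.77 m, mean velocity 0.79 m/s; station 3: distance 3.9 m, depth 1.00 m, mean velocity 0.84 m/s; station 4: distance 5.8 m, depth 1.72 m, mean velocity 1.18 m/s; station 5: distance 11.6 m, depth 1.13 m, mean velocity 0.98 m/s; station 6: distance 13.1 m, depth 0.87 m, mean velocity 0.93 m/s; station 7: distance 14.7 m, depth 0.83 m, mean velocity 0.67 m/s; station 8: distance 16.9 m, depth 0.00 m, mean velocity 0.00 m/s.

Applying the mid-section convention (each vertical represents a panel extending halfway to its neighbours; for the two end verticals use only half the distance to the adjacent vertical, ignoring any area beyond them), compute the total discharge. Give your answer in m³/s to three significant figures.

w_2 = (3.9 − 0.0)/2 = 1.95 m; q_2 = 0.79 × 0.77 × 1.95 = 1.186 m³/s
w_3 = (5.8 − 1.7)/2 = 2.05 m; q_3 = 0.84 × 1.00 × 2.05 = 1.722 m³/s
w_4 = (11.6 − 3.9)/2 = 3.85 m; q_4 = 1.18 × 1.72 × 3.85 = 7.814 m³/s
w_5 = (13.1 − 5.8)/2 = 3.65 m; q_5 = 0.98 × 1.13 × 3.65 = 4.042 m³/s
w_6 = (14.7 − 11.6)/2 = 1.55 m; q_6 = 0.93 × 0.87 × 1.55 = 1.254 m³/s
w_7 = (16.9 − 13.1)/2 = 1.9 m; q_7 = 0.67 × 0.83 × 1.9 = 1.057 m³/s
Stations 1, 8 contribute zero (depth or velocity is 0).
Q = Σ qᵢ = 17.07 m³/s

17.1 m³/s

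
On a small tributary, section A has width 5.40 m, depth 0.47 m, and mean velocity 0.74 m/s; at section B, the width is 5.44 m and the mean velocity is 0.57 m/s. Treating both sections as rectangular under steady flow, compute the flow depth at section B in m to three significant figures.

Q = A₁V₁ = (5.40×0.47) × 0.74 = 1.878 m³/s
d₂ = Q/(b₂ V₂) = 1.878/(5.44×0.57) = 0.6057 m

0.606 m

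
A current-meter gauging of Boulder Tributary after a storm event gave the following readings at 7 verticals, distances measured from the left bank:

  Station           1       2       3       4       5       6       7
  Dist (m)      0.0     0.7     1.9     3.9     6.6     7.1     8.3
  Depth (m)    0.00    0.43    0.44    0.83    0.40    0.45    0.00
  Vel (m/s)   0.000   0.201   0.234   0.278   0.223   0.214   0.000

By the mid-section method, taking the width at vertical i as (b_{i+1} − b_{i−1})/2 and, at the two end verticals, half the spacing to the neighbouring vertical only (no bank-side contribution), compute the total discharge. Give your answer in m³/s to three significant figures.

w_2 = (1.9 − 0.0)/2 = 0.95 m; q_2 = 0.201 × 0.43 × 0.95 = 0.08211 m³/s
w_3 = (3.9 − 0.7)/2 = 1.6 m; q_3 = 0.234 × 0.44 × 1.6 = 0.1647 m³/s
w_4 = (6.6 − 1.9)/2 = 2.35 m; q_4 = 0.278 × 0.83 × 2.35 = 0.5422 m³/s
w_5 = (7.1 − 3.9)/2 = 1.6 m; q_5 = 0.223 × 0.40 × 1.6 = 0.1427 m³/s
w_6 = (8.3 − 6.6)/2 = 0.85 m; q_6 = 0.214 × 0.45 × 0.85 = 0.08186 m³/s
Stations 1, 7 contribute zero (depth or velocity is 0).
Q = Σ qᵢ = 1.014 m³/s

1.01 m³/s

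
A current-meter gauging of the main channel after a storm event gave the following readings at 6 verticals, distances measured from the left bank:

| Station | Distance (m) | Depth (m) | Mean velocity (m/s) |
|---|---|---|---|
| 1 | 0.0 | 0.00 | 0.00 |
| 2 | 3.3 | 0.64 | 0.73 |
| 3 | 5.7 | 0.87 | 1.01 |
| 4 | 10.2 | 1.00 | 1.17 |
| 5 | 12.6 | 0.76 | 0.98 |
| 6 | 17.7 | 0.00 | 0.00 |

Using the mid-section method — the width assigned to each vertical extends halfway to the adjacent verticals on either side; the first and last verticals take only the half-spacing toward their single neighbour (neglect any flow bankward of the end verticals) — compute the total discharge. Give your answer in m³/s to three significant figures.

11.2 m³/s

w_2 = (5.7 − 0.0)/2 = 2.85 m; q_2 = 0.73 × 0.64 × 2.85 = 1.332 m³/s
w_3 = (10.2 − 3.3)/2 = 3.45 m; q_3 = 1.01 × 0.87 × 3.45 = 3.032 m³/s
w_4 = (12.6 − 5.7)/2 = 3.45 m; q_4 = 1.17 × 1.00 × 3.45 = 4.037 m³/s
w_5 = (17.7 − 10.2)/2 = 3.75 m; q_5 = 0.98 × 0.76 × 3.75 = 2.793 m³/s
Stations 1, 6 contribute zero (depth or velocity is 0).
Q = Σ qᵢ = 11.19 m³/s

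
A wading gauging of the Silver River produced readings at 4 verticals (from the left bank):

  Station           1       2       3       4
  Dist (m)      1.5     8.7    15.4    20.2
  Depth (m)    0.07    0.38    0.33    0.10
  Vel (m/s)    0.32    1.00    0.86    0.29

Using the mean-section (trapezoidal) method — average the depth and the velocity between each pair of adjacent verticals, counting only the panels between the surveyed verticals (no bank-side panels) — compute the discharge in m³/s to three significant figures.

Panel 1-2: Δb = 7.2 m, d̄ = (0.07+0.38)/2 = 0.225, v̄ = (0.32+1.00)/2 = 0.66 → q = 7.2×0.225×0.66 = 1.069 m³/s
Panel 2-3: Δb = 6.7 m, d̄ = (0.38+0.33)/2 = 0.355, v̄ = (1.00+0.86)/2 = 0.93 → q = 6.7×0.355×0.93 = 2.212 m³/s
Panel 3-4: Δb = 4.8 m, d̄ = (0.33+0.10)/2 = 0.215, v̄ = (0.86+0.29)/2 = 0.575 → q = 4.8×0.215×0.575 = 0.5934 m³/s
Q = Σ q = 3.875 m³/s

3.87 m³/s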